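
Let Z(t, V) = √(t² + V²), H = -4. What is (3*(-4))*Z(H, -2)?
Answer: -24*√5 ≈ -53.666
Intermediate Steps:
Z(t, V) = √(V² + t²)
(3*(-4))*Z(H, -2) = (3*(-4))*√((-2)² + (-4)²) = -12*√(4 + 16) = -24*√5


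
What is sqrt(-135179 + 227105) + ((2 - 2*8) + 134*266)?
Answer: 35630 + 3*sqrt(10214) ≈ 35933.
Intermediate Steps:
sqrt(-135179 + 227105) + ((2 - 2*8) + 134*266) = sqrt(91926) + ((2 - 16) + 35644) = 3*sqrt(10214) + (-14 + 35644) = 3*sqrt(10214) + 35630 = 35630 + 3*sqrt(10214)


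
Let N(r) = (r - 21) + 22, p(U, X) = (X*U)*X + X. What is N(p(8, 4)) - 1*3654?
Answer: -3521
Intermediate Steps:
p(U, X) = X + U*X² (p(U, X) = (U*X)*X + X = U*X² + X = X + U*X²)
N(r) = 1 + r (N(r) = (-21 + r) + 22 = 1 + r)
N(p(8, 4)) - 1*3654 = (1 + 4*(1 + 8*4)) - 1*3654 = (1 + 4*(1 + 32)) - 3654 = (1 + 4*33) - 3654 = (1 + 132) - 3654 = 133 - 3654 = -3521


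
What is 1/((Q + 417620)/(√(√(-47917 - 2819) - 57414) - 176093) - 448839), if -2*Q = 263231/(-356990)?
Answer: (-125726880140 + 713980*√(-57414 + 4*I*√3171))/(56431425327748291 - 320462069220*√2*√(-28707 + 2*I*√3171)) ≈ -2.228e-6 + 1.6017e-14*I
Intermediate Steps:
Q = 263231/713980 (Q = -263231/(2*(-356990)) = -263231*(-1)/(2*356990) = -½*(-263231/356990) = 263231/713980 ≈ 0.36868)
1/((Q + 417620)/(√(√(-47917 - 2819) - 57414) - 176093) - 448839) = 1/((263231/713980 + 417620)/(√(√(-47917 - 2819) - 57414) - 176093) - 448839) = 1/(298172590831/(713980*(√(√(-50736) - 57414) - 176093)) - 448839) = 1/(298172590831/(713980*(√(4*I*√3171 - 57414) - 176093)) - 448839) = 1/(298172590831/(713980*(√(-57414 + 4*I*√3171) - 176093)) - 448839) = 1/(298172590831/(713980*(-176093 + √(-57414 + 4*I*√3171))) - 448839) = 1/(-448839 + 298172590831/(713980*(-176093 + √(-57414 + 4*I*√3171))))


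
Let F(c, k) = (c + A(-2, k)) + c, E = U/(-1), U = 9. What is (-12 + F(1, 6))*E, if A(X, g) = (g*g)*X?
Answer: 738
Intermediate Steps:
E = -9 (E = 9/(-1) = 9*(-1) = -9)
A(X, g) = X*g² (A(X, g) = g²*X = X*g²)
F(c, k) = -2*k² + 2*c (F(c, k) = (c - 2*k²) + c = -2*k² + 2*c)
(-12 + F(1, 6))*E = (-12 + (-2*6² + 2*1))*(-9) = (-12 + (-2*36 + 2))*(-9) = (-12 + (-72 + 2))*(-9) = (-12 - 70)*(-9) = -82*(-9) = 738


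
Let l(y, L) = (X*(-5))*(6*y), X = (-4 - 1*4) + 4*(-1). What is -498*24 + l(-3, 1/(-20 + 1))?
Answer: -13032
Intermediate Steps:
X = -12 (X = (-4 - 4) - 4 = -8 - 4 = -12)
l(y, L) = 360*y (l(y, L) = (-12*(-5))*(6*y) = 60*(6*y) = 360*y)
-498*24 + l(-3, 1/(-20 + 1)) = -498*24 + 360*(-3) = -11952 - 1080 = -13032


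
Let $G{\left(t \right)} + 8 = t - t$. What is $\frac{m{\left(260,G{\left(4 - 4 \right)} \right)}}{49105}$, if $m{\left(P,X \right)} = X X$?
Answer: $\frac{64}{49105} \approx 0.0013033$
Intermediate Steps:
$G{\left(t \right)} = -8$ ($G{\left(t \right)} = -8 + \left(t - t\right) = -8 + 0 = -8$)
$m{\left(P,X \right)} = X^{2}$
$\frac{m{\left(260,G{\left(4 - 4 \right)} \right)}}{49105} = \frac{\left(-8\right)^{2}}{49105} = 64 \cdot \frac{1}{49105} = \frac{64}{49105}$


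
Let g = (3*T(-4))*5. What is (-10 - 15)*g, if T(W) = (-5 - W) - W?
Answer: -1125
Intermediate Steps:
T(W) = -5 - 2*W
g = 45 (g = (3*(-5 - 2*(-4)))*5 = (3*(-5 + 8))*5 = (3*3)*5 = 9*5 = 45)
(-10 - 15)*g = (-10 - 15)*45 = -25*45 = -1125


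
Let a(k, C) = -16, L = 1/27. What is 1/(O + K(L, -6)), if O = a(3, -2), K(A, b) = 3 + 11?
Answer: -½ ≈ -0.50000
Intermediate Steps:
L = 1/27 ≈ 0.037037
K(A, b) = 14
O = -16
1/(O + K(L, -6)) = 1/(-16 + 14) = 1/(-2) = -½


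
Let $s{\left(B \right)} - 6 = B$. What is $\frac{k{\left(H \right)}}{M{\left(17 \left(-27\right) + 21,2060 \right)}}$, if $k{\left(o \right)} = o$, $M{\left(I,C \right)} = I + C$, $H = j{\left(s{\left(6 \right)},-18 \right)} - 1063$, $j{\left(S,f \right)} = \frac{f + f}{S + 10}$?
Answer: $- \frac{11711}{17842} \approx -0.65637$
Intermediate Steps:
$s{\left(B \right)} = 6 + B$
$j{\left(S,f \right)} = \frac{2 f}{10 + S}$
$H = - \frac{11711}{11}$ ($H = 2 \left(-18\right) \frac{1}{10 + \left(6 + 6\right)} - 1063 = 2 \left(-18\right) \frac{1}{10 + 12} - 1063 = 2 \left(-18\right) \frac{1}{22} - 1063 = - \frac{18}{11} - 1063 = - \frac{11711}{11} \approx -1064.6$)
$M{\left(I,C \right)} = C + I$
$\frac{k{\left(H \right)}}{M{\left(17 \left(-27\right) + 21,2060 \right)}} = - \frac{11711}{11 \left(2060 + \left(17 \left(-27\right) + 21\right)\right)} = - \frac{11711}{11 \left(2060 + \left(-459 + 21\right)\right)} = - \frac{11711}{11 \left(2060 - 438\right)} = - \frac{11711}{11 \cdot 1622} = \left(- \frac{11711}{11}\right) \frac{1}{1622} = - \frac{11711}{17842}$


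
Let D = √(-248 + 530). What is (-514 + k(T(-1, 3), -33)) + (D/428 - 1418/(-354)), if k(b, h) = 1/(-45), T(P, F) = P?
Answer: -1354094/2655 + √282/428 ≈ -509.98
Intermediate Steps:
D = √282 ≈ 16.793
k(b, h) = -1/45
(-514 + k(T(-1, 3), -33)) + (D/428 - 1418/(-354)) = (-514 - 1/45) + (√282/428 - 1418/(-354)) = -23131/45 + (√282*(1/428) - 1418*(-1/354)) = -23131/45 + (√282/428 + 709/177) = -23131/45 + (709/177 + √282/428) = -1354094/2655 + √282/428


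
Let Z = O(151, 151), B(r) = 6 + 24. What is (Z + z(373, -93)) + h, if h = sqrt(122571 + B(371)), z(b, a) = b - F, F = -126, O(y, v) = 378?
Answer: 877 + sqrt(122601) ≈ 1227.1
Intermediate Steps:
B(r) = 30
Z = 378
z(b, a) = 126 + b (z(b, a) = b - 1*(-126) = b + 126 = 126 + b)
h = sqrt(122601) (h = sqrt(122571 + 30) = sqrt(122601) ≈ 350.14)
(Z + z(373, -93)) + h = (378 + (126 + 373)) + sqrt(122601) = (378 + 499) + sqrt(122601) = 877 + sqrt(122601)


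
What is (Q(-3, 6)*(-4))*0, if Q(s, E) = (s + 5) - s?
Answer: 0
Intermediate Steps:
Q(s, E) = 5 (Q(s, E) = (5 + s) - s = 5)
(Q(-3, 6)*(-4))*0 = (5*(-4))*0 = -20*0 = 0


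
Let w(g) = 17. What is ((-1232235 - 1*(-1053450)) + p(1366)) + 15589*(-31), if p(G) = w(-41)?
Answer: -662027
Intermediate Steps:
p(G) = 17
((-1232235 - 1*(-1053450)) + p(1366)) + 15589*(-31) = ((-1232235 - 1*(-1053450)) + 17) + 15589*(-31) = ((-1232235 + 1053450) + 17) - 483259 = (-178785 + 17) - 483259 = -178768 - 483259 = -662027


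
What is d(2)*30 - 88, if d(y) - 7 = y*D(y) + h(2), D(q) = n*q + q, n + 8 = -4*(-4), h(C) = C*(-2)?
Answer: 1082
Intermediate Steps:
h(C) = -2*C
n = 8 (n = -8 - 4*(-4) = -8 + 16 = 8)
D(q) = 9*q (D(q) = 8*q + q = 9*q)
d(y) = 3 + 9*y² (d(y) = 7 + (y*(9*y) - 2*2) = 7 + (9*y² - 4) = 7 + (-4 + 9*y²) = 3 + 9*y²)
d(2)*30 - 88 = (3 + 9*2²)*30 - 88 = (3 + 9*4)*30 - 88 = (3 + 36)*30 - 88 = 39*30 - 88 = 1170 - 88 = 1082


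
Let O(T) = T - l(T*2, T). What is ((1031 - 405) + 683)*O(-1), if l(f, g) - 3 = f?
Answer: -2618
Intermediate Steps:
l(f, g) = 3 + f
O(T) = -3 - T (O(T) = T - (3 + T*2) = T - (3 + 2*T) = T + (-3 - 2*T) = -3 - T)
((1031 - 405) + 683)*O(-1) = ((1031 - 405) + 683)*(-3 - 1*(-1)) = (626 + 683)*(-3 + 1) = 1309*(-2) = -2618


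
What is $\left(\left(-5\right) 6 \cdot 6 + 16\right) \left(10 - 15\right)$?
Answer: $820$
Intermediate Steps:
$\left(\left(-5\right) 6 \cdot 6 + 16\right) \left(10 - 15\right) = \left(\left(-30\right) 6 + 16\right) \left(-5\right) = \left(-180 + 16\right) \left(-5\right) = \left(-164\right) \left(-5\right) = 820$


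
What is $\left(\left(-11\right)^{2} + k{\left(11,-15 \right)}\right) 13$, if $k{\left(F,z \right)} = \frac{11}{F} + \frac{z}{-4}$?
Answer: $\frac{6539}{4} \approx 1634.8$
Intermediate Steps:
$k{\left(F,z \right)} = \frac{11}{F} - \frac{z}{4}$ ($k{\left(F,z \right)} = \frac{11}{F} + z \left(- \frac{1}{4}\right) = \frac{11}{F} - \frac{z}{4}$)
$\left(\left(-11\right)^{2} + k{\left(11,-15 \right)}\right) 13 = \left(\left(-11\right)^{2} + \left(\frac{11}{11} - - \frac{15}{4}\right)\right) 13 = \left(121 + \left(11 \cdot \frac{1}{11} + \frac{15}{4}\right)\right) 13 = \left(121 + \left(1 + \frac{15}{4}\right)\right) 13 = \left(121 + \frac{19}{4}\right) 13 = \frac{503}{4} \cdot 13 = \frac{6539}{4}$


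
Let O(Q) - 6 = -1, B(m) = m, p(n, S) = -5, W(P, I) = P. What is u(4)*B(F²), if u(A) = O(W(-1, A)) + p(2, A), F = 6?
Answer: 0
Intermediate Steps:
O(Q) = 5 (O(Q) = 6 - 1 = 5)
u(A) = 0 (u(A) = 5 - 5 = 0)
u(4)*B(F²) = 0*6² = 0*36 = 0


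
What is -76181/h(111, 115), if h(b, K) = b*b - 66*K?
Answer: -76181/4731 ≈ -16.103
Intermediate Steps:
h(b, K) = b² - 66*K
-76181/h(111, 115) = -76181/(111² - 66*115) = -76181/(12321 - 7590) = -76181/4731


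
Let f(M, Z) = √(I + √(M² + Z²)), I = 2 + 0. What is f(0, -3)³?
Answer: 5*√5 ≈ 11.180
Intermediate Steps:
I = 2
f(M, Z) = √(2 + √(M² + Z²))
f(0, -3)³ = (√(2 + √(0² + (-3)²)))³ = (√(2 + √(0 + 9)))³ = (√(2 + √9))³ = (√(2 + 3))³ = (√5)³ = 5*√5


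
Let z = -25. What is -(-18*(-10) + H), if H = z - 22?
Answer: -133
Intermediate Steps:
H = -47 (H = -25 - 22 = -47)
-(-18*(-10) + H) = -(-18*(-10) - 47) = -(180 - 47) = -1*133 = -133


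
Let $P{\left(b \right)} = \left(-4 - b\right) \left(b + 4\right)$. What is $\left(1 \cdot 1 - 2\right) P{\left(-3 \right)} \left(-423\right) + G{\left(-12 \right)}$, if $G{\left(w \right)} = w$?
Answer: $-435$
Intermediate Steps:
$P{\left(b \right)} = \left(-4 - b\right) \left(4 + b\right)$
$\left(1 \cdot 1 - 2\right) P{\left(-3 \right)} \left(-423\right) + G{\left(-12 \right)} = \left(1 \cdot 1 - 2\right) \left(-16 - \left(-3\right)^{2} - -24\right) \left(-423\right) - 12 = \left(1 - 2\right) \left(-16 - 9 + 24\right) \left(-423\right) - 12 = - (-16 - 9 + 24) \left(-423\right) - 12 = \left(-1\right) \left(-1\right) \left(-423\right) - 12 = 1 \left(-423\right) - 12 = -423 - 12 = -435$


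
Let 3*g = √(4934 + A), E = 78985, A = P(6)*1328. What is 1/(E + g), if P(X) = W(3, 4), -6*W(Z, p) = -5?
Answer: 2132595/168442997953 - 3*√54366/168442997953 ≈ 1.2656e-5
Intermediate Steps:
W(Z, p) = ⅚ (W(Z, p) = -⅙*(-5) = ⅚)
P(X) = ⅚
A = 3320/3 (A = (⅚)*1328 = 3320/3 ≈ 1106.7)
g = √54366/9 (g = √(4934 + 3320/3)/3 = √(18122/3)/3 = (√54366/3)/3 = √54366/9 ≈ 25.907)
1/(E + g) = 1/(78985 + √54366/9)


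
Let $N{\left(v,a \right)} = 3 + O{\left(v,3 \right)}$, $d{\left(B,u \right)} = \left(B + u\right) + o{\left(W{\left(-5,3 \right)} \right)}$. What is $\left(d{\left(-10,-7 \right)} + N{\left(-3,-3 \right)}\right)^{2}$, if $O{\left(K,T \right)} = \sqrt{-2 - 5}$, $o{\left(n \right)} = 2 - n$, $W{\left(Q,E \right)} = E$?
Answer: $\left(15 - i \sqrt{7}\right)^{2} \approx 218.0 - 79.373 i$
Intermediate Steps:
$O{\left(K,T \right)} = i \sqrt{7}$ ($O{\left(K,T \right)} = \sqrt{-7} = i \sqrt{7}$)
$d{\left(B,u \right)} = -1 + B + u$ ($d{\left(B,u \right)} = \left(B + u\right) + \left(2 - 3\right) = \left(B + u\right) - 1 = -1 + B + u$)
$N{\left(v,a \right)} = 3 + i \sqrt{7}$
$\left(d{\left(-10,-7 \right)} + N{\left(-3,-3 \right)}\right)^{2} = \left(\left(-1 - 10 - 7\right) + \left(3 + i \sqrt{7}\right)\right)^{2} = \left(-18 + \left(3 + i \sqrt{7}\right)\right)^{2} = \left(-15 + i \sqrt{7}\right)^{2}$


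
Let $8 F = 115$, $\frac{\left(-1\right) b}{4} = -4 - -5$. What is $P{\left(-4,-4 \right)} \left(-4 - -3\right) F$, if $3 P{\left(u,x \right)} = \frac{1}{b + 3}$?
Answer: $\frac{115}{24} \approx 4.7917$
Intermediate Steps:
$b = -4$ ($b = - 4 \left(-4 - -5\right) = - 4 \left(-4 + 5\right) = \left(-4\right) 1 = -4$)
$F = \frac{115}{8}$ ($F = \frac{1}{8} \cdot 115 = \frac{115}{8} \approx 14.375$)
$P{\left(u,x \right)} = - \frac{1}{3}$ ($P{\left(u,x \right)} = \frac{1}{3 \left(-4 + 3\right)} = \frac{1}{3 \left(-1\right)} = \frac{1}{3} \left(-1\right) = - \frac{1}{3}$)
$P{\left(-4,-4 \right)} \left(-4 - -3\right) F = - \frac{-4 - -3}{3} \cdot \frac{115}{8} = - \frac{-4 + 3}{3} \cdot \frac{115}{8} = \left(- \frac{1}{3}\right) \left(-1\right) \frac{115}{8} = \frac{1}{3} \cdot \frac{115}{8} = \frac{115}{24}$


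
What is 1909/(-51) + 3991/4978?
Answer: -9299461/253878 ≈ -36.630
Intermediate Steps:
1909/(-51) + 3991/4978 = 1909*(-1/51) + 3991*(1/4978) = -1909/51 + 3991/4978 = -9299461/253878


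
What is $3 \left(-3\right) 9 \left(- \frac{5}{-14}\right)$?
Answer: $- \frac{405}{14} \approx -28.929$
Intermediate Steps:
$3 \left(-3\right) 9 \left(- \frac{5}{-14}\right) = \left(-9\right) 9 \left(\left(-5\right) \left(- \frac{1}{14}\right)\right) = \left(-81\right) \frac{5}{14} = - \frac{405}{14}$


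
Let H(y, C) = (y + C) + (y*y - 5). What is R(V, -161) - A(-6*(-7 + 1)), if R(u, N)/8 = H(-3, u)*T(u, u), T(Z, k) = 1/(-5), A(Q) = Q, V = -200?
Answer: 1412/5 ≈ 282.40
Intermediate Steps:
H(y, C) = -5 + C + y + y**2 (H(y, C) = (C + y) + (y**2 - 5) = (C + y) + (-5 + y**2) = -5 + C + y + y**2)
T(Z, k) = -1/5
R(u, N) = -8/5 - 8*u/5 (R(u, N) = 8*((-5 + u - 3 + (-3)**2)*(-1/5)) = 8*((-5 + u - 3 + 9)*(-1/5)) = 8*((1 + u)*(-1/5)) = 8*(-1/5 - u/5) = -8/5 - 8*u/5)
R(V, -161) - A(-6*(-7 + 1)) = (-8/5 - 8/5*(-200)) - (-6)*(-7 + 1) = (-8/5 + 320) - (-6)*(-6) = 1592/5 - 1*36 = 1592/5 - 36 = 1412/5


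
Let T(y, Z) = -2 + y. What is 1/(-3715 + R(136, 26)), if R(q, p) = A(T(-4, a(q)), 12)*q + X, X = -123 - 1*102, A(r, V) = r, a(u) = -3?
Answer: -1/4756 ≈ -0.00021026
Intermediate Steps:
X = -225 (X = -123 - 102 = -225)
R(q, p) = -225 - 6*q (R(q, p) = (-2 - 4)*q - 225 = -6*q - 225 = -225 - 6*q)
1/(-3715 + R(136, 26)) = 1/(-3715 + (-225 - 6*136)) = 1/(-3715 + (-225 - 816)) = 1/(-3715 - 1041) = 1/(-4756) = -1/4756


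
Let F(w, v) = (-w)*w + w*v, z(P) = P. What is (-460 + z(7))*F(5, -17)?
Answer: 49830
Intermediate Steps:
F(w, v) = -w² + v*w
(-460 + z(7))*F(5, -17) = (-460 + 7)*(5*(-17 - 1*5)) = -2265*(-17 - 5) = -2265*(-22) = -453*(-110) = 49830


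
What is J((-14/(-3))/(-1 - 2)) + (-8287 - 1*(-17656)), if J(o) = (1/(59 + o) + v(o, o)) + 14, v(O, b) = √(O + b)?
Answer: 4851020/517 + 2*I*√7/3 ≈ 9383.0 + 1.7638*I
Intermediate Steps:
J(o) = 14 + 1/(59 + o) + √2*√o (J(o) = (1/(59 + o) + √(o + o)) + 14 = (1/(59 + o) + √(2*o)) + 14 = (1/(59 + o) + √2*√o) + 14 = 14 + 1/(59 + o) + √2*√o)
J((-14/(-3))/(-1 - 2)) + (-8287 - 1*(-17656)) = (827 + 14*((-14/(-3))/(-1 - 2)) + √2*((-14/(-3))/(-1 - 2))^(3/2) + 59*√2*√((-14/(-3))/(-1 - 2)))/(59 + (-14/(-3))/(-1 - 2)) + (-8287 - 1*(-17656)) = (827 + 14*(-14*(-⅓)/(-3)) + √2*(-14*(-⅓)/(-3))^(3/2) + 59*√2*√(-14*(-⅓)/(-3)))/(59 - 14*(-⅓)/(-3)) + (-8287 + 17656) = (827 + 14*((14/3)*(-⅓)) + √2*((14/3)*(-⅓))^(3/2) + 59*√2*√((14/3)*(-⅓)))/(59 + (14/3)*(-⅓)) + 9369 = (827 + 14*(-14/9) + √2*(-14/9)^(3/2) + 59*√2*√(-14/9))/(59 - 14/9) + 9369 = (827 - 196/9 + √2*(-14*I*√14/27) + 59*√2*(I*√14/3))/(517/9) + 9369 = 9*(827 - 196/9 - 28*I*√7/27 + 118*I*√7/3)/517 + 9369 = 9*(7247/9 + 1034*I*√7/27)/517 + 9369 = (7247/517 + 2*I*√7/3) + 9369 = 4851020/517 + 2*I*√7/3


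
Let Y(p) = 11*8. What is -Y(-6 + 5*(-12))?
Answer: -88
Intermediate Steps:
Y(p) = 88
-Y(-6 + 5*(-12)) = -1*88 = -88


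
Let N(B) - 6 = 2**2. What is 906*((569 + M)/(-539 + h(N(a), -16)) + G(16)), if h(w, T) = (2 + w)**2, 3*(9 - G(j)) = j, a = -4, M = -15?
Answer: 810266/395 ≈ 2051.3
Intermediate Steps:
G(j) = 9 - j/3
N(B) = 10 (N(B) = 6 + 2**2 = 6 + 4 = 10)
906*((569 + M)/(-539 + h(N(a), -16)) + G(16)) = 906*((569 - 15)/(-539 + (2 + 10)**2) + (9 - 1/3*16)) = 906*(554/(-539 + 12**2) + (9 - 16/3)) = 906*(554/(-539 + 144) + 11/3) = 906*(554/(-395) + 11/3) = 906*(554*(-1/395) + 11/3) = 906*(-554/395 + 11/3) = 906*(2683/1185) = 810266/395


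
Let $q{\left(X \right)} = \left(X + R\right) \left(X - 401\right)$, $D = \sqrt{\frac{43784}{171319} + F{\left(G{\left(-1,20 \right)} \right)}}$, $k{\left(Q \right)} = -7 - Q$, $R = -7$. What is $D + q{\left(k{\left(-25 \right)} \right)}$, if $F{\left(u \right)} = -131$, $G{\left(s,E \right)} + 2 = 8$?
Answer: $-4213 + \frac{i \sqrt{3837375137595}}{171319} \approx -4213.0 + 11.434 i$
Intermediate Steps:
$G{\left(s,E \right)} = 6$ ($G{\left(s,E \right)} = -2 + 8 = 6$)
$D = \frac{i \sqrt{3837375137595}}{171319}$ ($D = \sqrt{\frac{43784}{171319} - 131} = \sqrt{- \frac{22399005}{171319}} = \frac{i \sqrt{3837375137595}}{171319} \approx 11.434 i$)
$q{\left(X \right)} = \left(-401 + X\right) \left(-7 + X\right)$ ($q{\left(X \right)} = \left(X - 7\right) \left(X - 401\right) = \left(-7 + X\right) \left(-401 + X\right) = \left(-401 + X\right) \left(-7 + X\right)$)
$D + q{\left(k{\left(-25 \right)} \right)} = \frac{i \sqrt{3837375137595}}{171319} + \left(2807 + \left(-7 - -25\right)^{2} - 408 \left(-7 - -25\right)\right) = \frac{i \sqrt{3837375137595}}{171319} + \left(2807 + \left(-7 + 25\right)^{2} - 408 \left(-7 + 25\right)\right) = \frac{i \sqrt{3837375137595}}{171319} + \left(2807 + 18^{2} - 7344\right) = \frac{i \sqrt{3837375137595}}{171319} + \left(2807 + 324 - 7344\right) = \frac{i \sqrt{3837375137595}}{171319} - 4213 = -4213 + \frac{i \sqrt{3837375137595}}{171319}$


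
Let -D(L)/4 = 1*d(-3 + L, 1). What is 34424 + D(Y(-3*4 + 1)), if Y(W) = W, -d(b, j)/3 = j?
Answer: 34436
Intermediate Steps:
d(b, j) = -3*j
D(L) = 12 (D(L) = -4*(-3*1) = -4*(-3) = 12)
34424 + D(Y(-3*4 + 1)) = 34424 + 12 = 34436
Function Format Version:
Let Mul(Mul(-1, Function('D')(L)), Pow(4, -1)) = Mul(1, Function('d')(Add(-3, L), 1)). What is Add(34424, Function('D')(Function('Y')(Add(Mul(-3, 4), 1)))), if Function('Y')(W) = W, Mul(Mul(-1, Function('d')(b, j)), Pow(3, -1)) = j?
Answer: 34436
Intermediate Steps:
Function('d')(b, j) = Mul(-3, j)
Function('D')(L) = 12 (Function('D')(L) = Mul(-4, Mul(1, Mul(-3, 1))) = Mul(-4, Mul(1, -3)) = Mul(-4, -3) = 12)
Add(34424, Function('D')(Function('Y')(Add(Mul(-3, 4), 1)))) = Add(34424, 12) = 34436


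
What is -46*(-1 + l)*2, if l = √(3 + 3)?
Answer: 92 - 92*√6 ≈ -133.35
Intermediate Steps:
l = √6 ≈ 2.4495
-46*(-1 + l)*2 = -46*(-1 + √6)*2 = -46*(-2 + 2*√6) = 92 - 92*√6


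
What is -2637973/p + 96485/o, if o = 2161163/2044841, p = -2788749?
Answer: 550216073227452464/6026941155087 ≈ 91293.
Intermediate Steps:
o = 2161163/2044841 (o = 2161163*(1/2044841) = 2161163/2044841 ≈ 1.0569)
-2637973/p + 96485/o = -2637973/(-2788749) + 96485/(2161163/2044841) = -2637973*(-1/2788749) + 96485*(2044841/2161163) = 2637973/2788749 + 197296483885/2161163 = 550216073227452464/6026941155087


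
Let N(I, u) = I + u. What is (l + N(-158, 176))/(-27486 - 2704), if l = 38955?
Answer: -38973/30190 ≈ -1.2909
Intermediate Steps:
(l + N(-158, 176))/(-27486 - 2704) = (38955 + (-158 + 176))/(-27486 - 2704) = (38955 + 18)/(-30190) = 38973*(-1/30190) = -38973/30190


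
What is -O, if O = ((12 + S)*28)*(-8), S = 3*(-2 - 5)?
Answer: -2016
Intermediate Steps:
S = -21 (S = 3*(-7) = -21)
O = 2016 (O = ((12 - 21)*28)*(-8) = -9*28*(-8) = -252*(-8) = 2016)
-O = -1*2016 = -2016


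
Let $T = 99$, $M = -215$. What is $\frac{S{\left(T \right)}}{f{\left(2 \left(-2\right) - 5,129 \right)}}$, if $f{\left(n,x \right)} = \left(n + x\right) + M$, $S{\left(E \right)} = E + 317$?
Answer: $- \frac{416}{95} \approx -4.3789$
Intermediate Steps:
$S{\left(E \right)} = 317 + E$
$f{\left(n,x \right)} = -215 + n + x$ ($f{\left(n,x \right)} = \left(n + x\right) - 215 = -215 + n + x$)
$\frac{S{\left(T \right)}}{f{\left(2 \left(-2\right) - 5,129 \right)}} = \frac{317 + 99}{-215 + \left(2 \left(-2\right) - 5\right) + 129} = \frac{416}{-215 - 9 + 129} = \frac{416}{-95} = 416 \left(- \frac{1}{95}\right) = - \frac{416}{95}$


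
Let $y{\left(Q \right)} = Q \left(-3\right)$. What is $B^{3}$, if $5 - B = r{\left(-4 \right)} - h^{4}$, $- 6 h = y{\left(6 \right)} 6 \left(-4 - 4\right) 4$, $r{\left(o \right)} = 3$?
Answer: $1333735776922983573196073015967752$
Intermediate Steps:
$y{\left(Q \right)} = - 3 Q$
$h = -576$ ($h = - \frac{\left(-3\right) 6 \cdot 6 \left(-4 - 4\right) 4}{6} = - \frac{- 18 \cdot 6 \left(-8\right) 4}{6} = - \frac{\left(-18\right) \left(-48\right) 4}{6} = - \frac{864 \cdot 4}{6} = \left(- \frac{1}{6}\right) 3456 = -576$)
$B = 110075314178$ ($B = 5 - \left(3 - \left(-576\right)^{4}\right) = 5 - \left(3 - 110075314176\right) = 5 - -110075314173 = 5 + 110075314173 = 110075314178$)
$B^{3} = 110075314178^{3} = 1333735776922983573196073015967752$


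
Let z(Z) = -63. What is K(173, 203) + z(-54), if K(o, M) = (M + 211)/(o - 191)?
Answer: -86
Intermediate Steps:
K(o, M) = (211 + M)/(-191 + o)
K(173, 203) + z(-54) = (211 + 203)/(-191 + 173) - 63 = 414/(-18) - 63 = -1/18*414 - 63 = -23 - 63 = -86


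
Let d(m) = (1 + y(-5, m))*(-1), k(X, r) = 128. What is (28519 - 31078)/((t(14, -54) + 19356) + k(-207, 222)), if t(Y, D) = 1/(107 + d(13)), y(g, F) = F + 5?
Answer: -75064/571531 ≈ -0.13134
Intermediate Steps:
y(g, F) = 5 + F
d(m) = -6 - m (d(m) = (1 + (5 + m))*(-1) = (6 + m)*(-1) = -6 - m)
t(Y, D) = 1/88 (t(Y, D) = 1/(107 + (-6 - 1*13)) = 1/(107 + (-6 - 13)) = 1/(107 - 19) = 1/88)
(28519 - 31078)/((t(14, -54) + 19356) + k(-207, 222)) = (28519 - 31078)/((1/88 + 19356) + 128) = -2559/(1703329/88 + 128) = -2559/1714593/88 = -2559*88/1714593 = -75064/571531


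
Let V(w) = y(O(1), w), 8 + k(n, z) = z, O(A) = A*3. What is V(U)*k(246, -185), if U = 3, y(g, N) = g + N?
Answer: -1158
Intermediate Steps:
O(A) = 3*A
k(n, z) = -8 + z
y(g, N) = N + g
V(w) = 3 + w (V(w) = w + 3*1 = w + 3 = 3 + w)
V(U)*k(246, -185) = (3 + 3)*(-8 - 185) = 6*(-193) = -1158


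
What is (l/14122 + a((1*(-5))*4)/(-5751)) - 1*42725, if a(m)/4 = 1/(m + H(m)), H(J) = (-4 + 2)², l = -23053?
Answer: -6940140048445/162431244 ≈ -42727.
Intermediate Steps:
H(J) = 4 (H(J) = (-2)² = 4)
a(m) = 4/(4 + m) (a(m) = 4/(m + 4) = 4/(4 + m))
(l/14122 + a((1*(-5))*4)/(-5751)) - 1*42725 = (-23053/14122 + (4/(4 + (1*(-5))*4))/(-5751)) - 1*42725 = (-23053*1/14122 + (4/(4 - 5*4))*(-1/5751)) - 42725 = (-23053/14122 + (4/(4 - 20))*(-1/5751)) - 42725 = (-23053/14122 + (4/(-16))*(-1/5751)) - 42725 = (-23053/14122 + (4*(-1/16))*(-1/5751)) - 42725 = (-23053/14122 - ¼*(-1/5751)) - 42725 = (-23053/14122 + 1/23004) - 42725 = -265148545/162431244 - 42725 = -6940140048445/162431244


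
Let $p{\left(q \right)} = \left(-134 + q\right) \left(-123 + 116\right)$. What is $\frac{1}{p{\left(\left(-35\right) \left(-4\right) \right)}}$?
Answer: $- \frac{1}{42} \approx -0.02381$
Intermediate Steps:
$p{\left(q \right)} = 938 - 7 q$ ($p{\left(q \right)} = \left(-134 + q\right) \left(-7\right) = 938 - 7 q$)
$\frac{1}{p{\left(\left(-35\right) \left(-4\right) \right)}} = \frac{1}{938 - 7 \left(\left(-35\right) \left(-4\right)\right)} = \frac{1}{938 - 980} = \frac{1}{-42} = - \frac{1}{42}$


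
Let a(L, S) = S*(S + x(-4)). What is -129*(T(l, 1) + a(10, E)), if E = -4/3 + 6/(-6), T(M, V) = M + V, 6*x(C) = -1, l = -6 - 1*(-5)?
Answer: -1505/2 ≈ -752.50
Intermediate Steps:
l = -1 (l = -6 + 5 = -1)
x(C) = -⅙ (x(C) = (⅙)*(-1) = -⅙)
E = -7/3 (E = -4*⅓ + 6*(-⅙) = -4/3 - 1 = -7/3 ≈ -2.3333)
a(L, S) = S*(-⅙ + S) (a(L, S) = S*(S - ⅙) = S*(-⅙ + S))
-129*(T(l, 1) + a(10, E)) = -129*((-1 + 1) - 7*(-⅙ - 7/3)/3) = -129*(0 - 7/3*(-5/2)) = -129*(0 + 35/6) = -129*35/6 = -1505/2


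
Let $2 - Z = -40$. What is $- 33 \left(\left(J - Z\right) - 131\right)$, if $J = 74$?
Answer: $3267$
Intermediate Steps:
$Z = 42$ ($Z = 2 - -40 = 2 + 40 = 42$)
$- 33 \left(\left(J - Z\right) - 131\right) = - 33 \left(\left(74 - 42\right) - 131\right) = - 33 \left(32 - 131\right) = \left(-33\right) \left(-99\right) = 3267$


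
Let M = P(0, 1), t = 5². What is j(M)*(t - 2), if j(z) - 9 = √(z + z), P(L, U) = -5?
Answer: 207 + 23*I*√10 ≈ 207.0 + 72.732*I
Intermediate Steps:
t = 25
M = -5
j(z) = 9 + √2*√z (j(z) = 9 + √(z + z) = 9 + √(2*z) = 9 + √2*√z)
j(M)*(t - 2) = (9 + √2*√(-5))*(25 - 2) = (9 + √2*(I*√5))*23 = (9 + I*√10)*23 = 207 + 23*I*√10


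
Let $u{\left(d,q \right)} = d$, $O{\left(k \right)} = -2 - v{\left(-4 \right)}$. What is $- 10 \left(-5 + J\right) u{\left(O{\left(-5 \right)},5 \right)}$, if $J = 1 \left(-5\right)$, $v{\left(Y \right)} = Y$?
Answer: $200$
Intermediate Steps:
$J = -5$
$O{\left(k \right)} = 2$ ($O{\left(k \right)} = -2 - -4 = -2 + 4 = 2$)
$- 10 \left(-5 + J\right) u{\left(O{\left(-5 \right)},5 \right)} = - 10 \left(-5 - 5\right) 2 = - 10 \left(\left(-10\right) 2\right) = \left(-10\right) \left(-20\right) = 200$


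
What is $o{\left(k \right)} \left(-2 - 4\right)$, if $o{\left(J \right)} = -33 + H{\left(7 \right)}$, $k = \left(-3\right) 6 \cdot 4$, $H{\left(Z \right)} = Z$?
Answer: $156$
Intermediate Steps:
$k = -72$ ($k = \left(-18\right) 4 = -72$)
$o{\left(J \right)} = -26$ ($o{\left(J \right)} = -33 + 7 = -26$)
$o{\left(k \right)} \left(-2 - 4\right) = - 26 \left(-2 - 4\right) = \left(-26\right) \left(-6\right) = 156$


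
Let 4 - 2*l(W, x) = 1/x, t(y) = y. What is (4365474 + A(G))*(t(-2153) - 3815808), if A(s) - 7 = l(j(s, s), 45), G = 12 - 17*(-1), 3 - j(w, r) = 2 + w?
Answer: -1500051941796709/90 ≈ -1.6667e+13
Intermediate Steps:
j(w, r) = 1 - w (j(w, r) = 3 - (2 + w) = 3 + (-2 - w) = 1 - w)
G = 29 (G = 12 + 17 = 29)
l(W, x) = 2 - 1/(2*x)
A(s) = 809/90 (A(s) = 7 + (2 - 1/2/45) = 7 + (2 - 1/2*1/45) = 7 + (2 - 1/90) = 7 + 179/90 = 809/90)
(4365474 + A(G))*(t(-2153) - 3815808) = (4365474 + 809/90)*(-2153 - 3815808) = (392893469/90)*(-3817961) = -1500051941796709/90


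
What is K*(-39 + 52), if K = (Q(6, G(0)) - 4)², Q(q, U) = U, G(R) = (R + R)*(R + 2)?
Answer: 208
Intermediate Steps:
G(R) = 2*R*(2 + R) (G(R) = (2*R)*(2 + R) = 2*R*(2 + R))
K = 16 (K = (2*0*(2 + 0) - 4)² = (2*0*2 - 4)² = (0 - 4)² = (-4)² = 16)
K*(-39 + 52) = 16*(-39 + 52) = 16*13 = 208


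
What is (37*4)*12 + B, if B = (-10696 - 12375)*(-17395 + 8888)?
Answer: 196266773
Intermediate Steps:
B = 196264997 (B = -23071*(-8507) = 196264997)
(37*4)*12 + B = (37*4)*12 + 196264997 = 148*12 + 196264997 = 1776 + 196264997 = 196266773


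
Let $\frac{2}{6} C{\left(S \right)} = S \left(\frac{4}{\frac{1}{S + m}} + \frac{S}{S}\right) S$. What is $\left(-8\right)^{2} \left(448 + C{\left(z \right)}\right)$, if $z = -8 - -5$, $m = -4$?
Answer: $-17984$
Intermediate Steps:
$z = -3$ ($z = -8 + 5 = -3$)
$C{\left(S \right)} = 3 S^{2} \left(-15 + 4 S\right)$ ($C{\left(S \right)} = 3 S \left(\frac{4}{\frac{1}{S - 4}} + \frac{S}{S}\right) S = 3 S \left(\frac{4}{\frac{1}{-4 + S}} + 1\right) S = 3 S \left(4 \left(-4 + S\right) + 1\right) S = 3 S \left(\left(-16 + 4 S\right) + 1\right) S = 3 S \left(-15 + 4 S\right) S = 3 S^{2} \left(-15 + 4 S\right)$)
$\left(-8\right)^{2} \left(448 + C{\left(z \right)}\right) = \left(-8\right)^{2} \left(448 + \left(-3\right)^{2} \left(-45 + 12 \left(-3\right)\right)\right) = 64 \left(448 + 9 \left(-45 - 36\right)\right) = 64 \left(448 + 9 \left(-81\right)\right) = 64 \left(448 - 729\right) = 64 \left(-281\right) = -17984$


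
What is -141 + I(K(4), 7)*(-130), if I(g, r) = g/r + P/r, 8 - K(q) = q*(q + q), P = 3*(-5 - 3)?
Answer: 5253/7 ≈ 750.43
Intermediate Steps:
P = -24 (P = 3*(-8) = -24)
K(q) = 8 - 2*q**2 (K(q) = 8 - q*(q + q) = 8 - q*2*q = 8 - 2*q**2)
I(g, r) = -24/r + g/r (I(g, r) = g/r - 24/r = -24/r + g/r)
-141 + I(K(4), 7)*(-130) = -141 + ((-24 + (8 - 2*4**2))/7)*(-130) = -141 + ((-24 + (8 - 2*16))/7)*(-130) = -141 + ((-24 + (8 - 32))/7)*(-130) = -141 + ((-24 - 24)/7)*(-130) = -141 + ((1/7)*(-48))*(-130) = -141 - 48/7*(-130) = -141 + 6240/7 = 5253/7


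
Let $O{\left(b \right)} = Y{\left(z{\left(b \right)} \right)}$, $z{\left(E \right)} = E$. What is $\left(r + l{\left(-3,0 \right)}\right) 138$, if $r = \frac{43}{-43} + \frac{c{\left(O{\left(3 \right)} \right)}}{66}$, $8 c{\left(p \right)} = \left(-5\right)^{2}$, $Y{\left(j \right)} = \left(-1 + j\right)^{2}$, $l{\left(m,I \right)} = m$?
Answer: $- \frac{48001}{88} \approx -545.47$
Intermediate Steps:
$O{\left(b \right)} = \left(-1 + b\right)^{2}$
$c{\left(p \right)} = \frac{25}{8}$ ($c{\left(p \right)} = \frac{\left(-5\right)^{2}}{8} = \frac{1}{8} \cdot 25 = \frac{25}{8}$)
$r = - \frac{503}{528}$ ($r = \frac{43}{-43} + \frac{25}{8 \cdot 66} = 43 \left(- \frac{1}{43}\right) + \frac{25}{8} \cdot \frac{1}{66} = -1 + \frac{25}{528} = - \frac{503}{528} \approx -0.95265$)
$\left(r + l{\left(-3,0 \right)}\right) 138 = \left(- \frac{503}{528} - 3\right) 138 = \left(- \frac{2087}{528}\right) 138 = - \frac{48001}{88}$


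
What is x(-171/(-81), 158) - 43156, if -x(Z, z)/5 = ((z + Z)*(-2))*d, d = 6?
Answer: -100648/3 ≈ -33549.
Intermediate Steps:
x(Z, z) = 60*Z + 60*z (x(Z, z) = -5*(z + Z)*(-2)*6 = -5*(Z + z)*(-2)*6 = -5*(-2*Z - 2*z)*6 = -5*(-12*Z - 12*z) = 60*Z + 60*z)
x(-171/(-81), 158) - 43156 = (60*(-171/(-81)) + 60*158) - 43156 = (60*(-171*(-1/81)) + 9480) - 43156 = (60*(19/9) + 9480) - 43156 = (380/3 + 9480) - 43156 = 28820/3 - 43156 = -100648/3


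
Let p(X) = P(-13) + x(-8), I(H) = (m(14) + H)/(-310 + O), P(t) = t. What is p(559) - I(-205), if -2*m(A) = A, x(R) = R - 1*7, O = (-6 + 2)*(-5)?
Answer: -4166/145 ≈ -28.731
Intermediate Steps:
O = 20 (O = -4*(-5) = 20)
x(R) = -7 + R (x(R) = R - 7 = -7 + R)
m(A) = -A/2
I(H) = 7/290 - H/290 (I(H) = (-½*14 + H)/(-310 + 20) = (-7 + H)/(-290) = (-7 + H)*(-1/290) = 7/290 - H/290)
p(X) = -28 (p(X) = -13 + (-7 - 8) = -13 - 15 = -28)
p(559) - I(-205) = -28 - (7/290 - 1/290*(-205)) = -28 - (7/290 + 41/58) = -28 - 1*106/145 = -28 - 106/145 = -4166/145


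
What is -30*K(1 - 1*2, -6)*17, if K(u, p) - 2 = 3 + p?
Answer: 510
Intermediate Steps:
K(u, p) = 5 + p (K(u, p) = 2 + (3 + p) = 5 + p)
-30*K(1 - 1*2, -6)*17 = -30*(5 - 6)*17 = -30*(-1)*17 = 30*17 = 510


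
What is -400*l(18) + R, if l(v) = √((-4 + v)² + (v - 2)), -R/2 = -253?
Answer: 506 - 800*√53 ≈ -5318.1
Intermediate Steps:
R = 506 (R = -2*(-253) = 506)
l(v) = √(-2 + v + (-4 + v)²) (l(v) = √((-4 + v)² + (-2 + v)) = √(-2 + v + (-4 + v)²))
-400*l(18) + R = -400*√(-2 + 18 + (-4 + 18)²) + 506 = -400*√(-2 + 18 + 14²) + 506 = -400*√(-2 + 18 + 196) + 506 = -800*√53 + 506 = 506 - 800*√53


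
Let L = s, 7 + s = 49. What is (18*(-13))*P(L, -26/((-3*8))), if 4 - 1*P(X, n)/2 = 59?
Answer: 25740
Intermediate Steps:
s = 42 (s = -7 + 49 = 42)
L = 42
P(X, n) = -110 (P(X, n) = 8 - 2*59 = 8 - 118 = -110)
(18*(-13))*P(L, -26/((-3*8))) = (18*(-13))*(-110) = -234*(-110) = 25740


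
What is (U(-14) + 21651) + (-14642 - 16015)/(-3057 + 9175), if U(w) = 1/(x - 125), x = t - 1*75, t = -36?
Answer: 15626755939/721924 ≈ 21646.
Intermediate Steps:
x = -111 (x = -36 - 1*75 = -36 - 75 = -111)
U(w) = -1/236 (U(w) = 1/(-111 - 125) = 1/(-236) = -1/236)
(U(-14) + 21651) + (-14642 - 16015)/(-3057 + 9175) = (-1/236 + 21651) + (-14642 - 16015)/(-3057 + 9175) = 5109635/236 - 30657/6118 = 15626755939/721924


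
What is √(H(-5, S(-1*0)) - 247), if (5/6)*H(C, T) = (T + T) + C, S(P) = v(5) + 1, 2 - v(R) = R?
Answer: I*√6445/5 ≈ 16.056*I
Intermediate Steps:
v(R) = 2 - R
S(P) = -2 (S(P) = (2 - 1*5) + 1 = (2 - 5) + 1 = -3 + 1 = -2)
H(C, T) = 6*C/5 + 12*T/5 (H(C, T) = 6*((T + T) + C)/5 = 6*(2*T + C)/5 = 6*(C + 2*T)/5 = 6*C/5 + 12*T/5)
√(H(-5, S(-1*0)) - 247) = √(((6/5)*(-5) + (12/5)*(-2)) - 247) = √((-6 - 24/5) - 247) = √(-54/5 - 247) = √(-1289/5) = I*√6445/5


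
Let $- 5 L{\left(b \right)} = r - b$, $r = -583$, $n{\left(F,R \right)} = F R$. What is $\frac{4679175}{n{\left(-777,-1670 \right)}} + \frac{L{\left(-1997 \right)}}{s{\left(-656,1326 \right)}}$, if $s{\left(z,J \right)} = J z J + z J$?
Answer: $\frac{450097248209671}{124817227101840} \approx 3.606$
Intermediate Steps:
$s{\left(z,J \right)} = J z + z J^{2}$ ($s{\left(z,J \right)} = z J^{2} + J z = J z + z J^{2}$)
$L{\left(b \right)} = \frac{583}{5} + \frac{b}{5}$ ($L{\left(b \right)} = - \frac{-583 - b}{5} = \frac{583}{5} + \frac{b}{5}$)
$\frac{4679175}{n{\left(-777,-1670 \right)}} + \frac{L{\left(-1997 \right)}}{s{\left(-656,1326 \right)}} = \frac{4679175}{\left(-777\right) \left(-1670\right)} + \frac{\frac{583}{5} + \frac{1}{5} \left(-1997\right)}{1326 \left(-656\right) \left(1 + 1326\right)} = \frac{4679175}{1297590} + \frac{\frac{583}{5} - \frac{1997}{5}}{1326 \left(-656\right) 1327} = 4679175 \cdot \frac{1}{1297590} - \frac{1414}{5 \left(-1154298912\right)} = \frac{311945}{86506} - - \frac{707}{2885747280} = \frac{311945}{86506} + \frac{707}{2885747280} = \frac{450097248209671}{124817227101840}$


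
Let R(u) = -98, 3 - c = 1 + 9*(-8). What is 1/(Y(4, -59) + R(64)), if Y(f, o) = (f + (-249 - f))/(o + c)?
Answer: -5/573 ≈ -0.0087260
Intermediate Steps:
c = 74 (c = 3 - (1 + 9*(-8)) = 3 - (1 - 72) = 3 - 1*(-71) = 3 + 71 = 74)
Y(f, o) = -249/(74 + o) (Y(f, o) = (f + (-249 - f))/(o + 74) = -249/(74 + o))
1/(Y(4, -59) + R(64)) = 1/(-249/(74 - 59) - 98) = 1/(-249/15 - 98) = 1/(-249*1/15 - 98) = 1/(-83/5 - 98) = 1/(-573/5) = -5/573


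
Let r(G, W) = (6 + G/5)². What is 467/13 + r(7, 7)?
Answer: 29472/325 ≈ 90.683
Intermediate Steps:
r(G, W) = (6 + G/5)² (r(G, W) = (6 + G*(⅕))² = (6 + G/5)²)
467/13 + r(7, 7) = 467/13 + (30 + 7)²/25 = 467*(1/13) + (1/25)*37² = 467/13 + (1/25)*1369 = 467/13 + 1369/25 = 29472/325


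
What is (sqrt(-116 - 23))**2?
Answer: -139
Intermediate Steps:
(sqrt(-116 - 23))**2 = (sqrt(-139))**2 = (I*sqrt(139))**2 = -139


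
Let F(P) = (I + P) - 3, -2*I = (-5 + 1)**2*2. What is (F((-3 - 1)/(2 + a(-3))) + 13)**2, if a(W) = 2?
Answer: 49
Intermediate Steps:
I = -16 (I = -(-5 + 1)**2*2/2 = -(-4)**2*2/2 = -8*2 = -1/2*32 = -16)
F(P) = -19 + P (F(P) = (-16 + P) - 3 = -19 + P)
(F((-3 - 1)/(2 + a(-3))) + 13)**2 = ((-19 + (-3 - 1)/(2 + 2)) + 13)**2 = ((-19 - 4/4) + 13)**2 = ((-19 - 4*1/4) + 13)**2 = ((-19 - 1) + 13)**2 = (-20 + 13)**2 = (-7)**2 = 49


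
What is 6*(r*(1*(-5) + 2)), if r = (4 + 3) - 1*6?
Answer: -18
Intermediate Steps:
r = 1 (r = 7 - 6 = 1)
6*(r*(1*(-5) + 2)) = 6*(1*(1*(-5) + 2)) = 6*(1*(-5 + 2)) = 6*(1*(-3)) = 6*(-3) = -18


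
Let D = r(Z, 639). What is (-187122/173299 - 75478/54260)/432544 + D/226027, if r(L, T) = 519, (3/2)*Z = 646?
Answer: 1052838484196710153/459659736053485226560 ≈ 0.0022905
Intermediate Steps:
Z = 1292/3 (Z = (⅔)*646 = 1292/3 ≈ 430.67)
D = 519
(-187122/173299 - 75478/54260)/432544 + D/226027 = (-187122/173299 - 75478/54260)/432544 + 519/226027 = (-187122*1/173299 - 75478*1/54260)*(1/432544) + 519*(1/226027) = (-187122/173299 - 37739/27130)*(1/432544) + 519/226027 = -11616750821/4701601870*1/432544 + 519/226027 = -11616750821/2033649679257280 + 519/226027 = 1052838484196710153/459659736053485226560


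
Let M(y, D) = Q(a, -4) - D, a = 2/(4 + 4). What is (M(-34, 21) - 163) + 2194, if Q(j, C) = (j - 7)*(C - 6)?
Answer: 4155/2 ≈ 2077.5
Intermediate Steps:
a = ¼ (a = 2/8 = 2*(⅛) = ¼ ≈ 0.25000)
Q(j, C) = (-7 + j)*(-6 + C)
M(y, D) = 135/2 - D (M(y, D) = (42 - 7*(-4) - 6*¼ - 4*¼) - D = (42 + 28 - 3/2 - 1) - D = 135/2 - D)
(M(-34, 21) - 163) + 2194 = ((135/2 - 1*21) - 163) + 2194 = ((135/2 - 21) - 163) + 2194 = (93/2 - 163) + 2194 = -233/2 + 2194 = 4155/2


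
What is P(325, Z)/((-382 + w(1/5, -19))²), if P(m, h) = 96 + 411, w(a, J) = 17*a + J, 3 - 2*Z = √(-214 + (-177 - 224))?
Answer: 12675/3952144 ≈ 0.0032071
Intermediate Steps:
Z = 3/2 - I*√615/2 (Z = 3/2 - √(-214 + (-177 - 224))/2 = 3/2 - √(-214 - 401)/2 = 3/2 - I*√615/2 ≈ 1.5 - 12.4*I)
w(a, J) = J + 17*a
P(m, h) = 507
P(325, Z)/((-382 + w(1/5, -19))²) = 507/((-382 + (-19 + 17/5))²) = 507/((-382 - 78/5)²) = 507/((-1988/5)²) = 507/(3952144/25) = 507*(25/3952144) = 12675/3952144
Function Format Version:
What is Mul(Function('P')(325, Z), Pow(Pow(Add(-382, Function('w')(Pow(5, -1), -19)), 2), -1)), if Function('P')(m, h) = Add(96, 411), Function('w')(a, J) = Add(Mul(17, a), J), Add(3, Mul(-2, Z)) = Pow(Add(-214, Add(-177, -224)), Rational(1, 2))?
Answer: Rational(12675, 3952144) ≈ 0.0032071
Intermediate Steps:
Z = Add(Rational(3, 2), Mul(Rational(-1, 2), I, Pow(615, Rational(1, 2)))) (Z = Add(Rational(3, 2), Mul(Rational(-1, 2), Pow(Add(-214, Add(-177, -224)), Rational(1, 2)))) = Add(Rational(3, 2), Mul(Rational(-1, 2), Pow(Add(-214, -401), Rational(1, 2)))) = Add(Rational(3, 2), Mul(Rational(-1, 2), Pow(-615, Rational(1, 2)))) = Add(Rational(3, 2), Mul(Rational(-1, 2), Mul(I, Pow(615, Rational(1, 2))))) = Add(Rational(3, 2), Mul(Rational(-1, 2), I, Pow(615, Rational(1, 2)))) ≈ Add(1.5000, Mul(-12.400, I)))
Function('w')(a, J) = Add(J, Mul(17, a))
Function('P')(m, h) = 507
Mul(Function('P')(325, Z), Pow(Pow(Add(-382, Function('w')(Pow(5, -1), -19)), 2), -1)) = Mul(507, Pow(Pow(Add(-382, Add(-19, Mul(17, Pow(5, -1)))), 2), -1)) = Mul(507, Pow(Pow(Add(-382, Add(-19, Mul(17, Rational(1, 5)))), 2), -1)) = Mul(507, Pow(Pow(Add(-382, Add(-19, Rational(17, 5))), 2), -1)) = Mul(507, Pow(Pow(Add(-382, Rational(-78, 5)), 2), -1)) = Mul(507, Pow(Pow(Rational(-1988, 5), 2), -1)) = Mul(507, Pow(Rational(3952144, 25), -1)) = Mul(507, Rational(25, 3952144)) = Rational(12675, 3952144)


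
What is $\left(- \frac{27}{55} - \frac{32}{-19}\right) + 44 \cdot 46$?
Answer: $\frac{2116327}{1045} \approx 2025.2$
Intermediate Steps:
$\left(- \frac{27}{55} - \frac{32}{-19}\right) + 44 \cdot 46 = \left(\left(-27\right) \frac{1}{55} - - \frac{32}{19}\right) + 2024 = \left(- \frac{27}{55} + \frac{32}{19}\right) + 2024 = \frac{1247}{1045} + 2024 = \frac{2116327}{1045}$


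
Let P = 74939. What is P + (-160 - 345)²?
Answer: 329964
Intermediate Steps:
P + (-160 - 345)² = 74939 + (-160 - 345)² = 74939 + (-505)² = 74939 + 255025 = 329964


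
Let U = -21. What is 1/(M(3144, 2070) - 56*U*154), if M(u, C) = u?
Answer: 1/184248 ≈ 5.4275e-6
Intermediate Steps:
1/(M(3144, 2070) - 56*U*154) = 1/(3144 - 56*(-21)*154) = 1/(3144 + 1176*154) = 1/(3144 + 181104) = 1/184248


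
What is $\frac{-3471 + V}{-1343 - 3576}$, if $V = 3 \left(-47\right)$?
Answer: $\frac{3612}{4919} \approx 0.7343$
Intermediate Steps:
$V = -141$
$\frac{-3471 + V}{-1343 - 3576} = \frac{-3471 - 141}{-1343 - 3576} = - \frac{3612}{-4919} = \left(-3612\right) \left(- \frac{1}{4919}\right) = \frac{3612}{4919}$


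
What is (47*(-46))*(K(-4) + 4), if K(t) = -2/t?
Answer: -9729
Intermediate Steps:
(47*(-46))*(K(-4) + 4) = (47*(-46))*(-2/(-4) + 4) = -2162*(-2*(-¼) + 4) = -2162*(½ + 4) = -2162*9/2 = -9729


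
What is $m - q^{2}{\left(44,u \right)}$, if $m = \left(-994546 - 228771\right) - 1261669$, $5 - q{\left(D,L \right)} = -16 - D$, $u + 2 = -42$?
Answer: $-2489211$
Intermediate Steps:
$u = -44$ ($u = -2 - 42 = -44$)
$q{\left(D,L \right)} = 21 + D$ ($q{\left(D,L \right)} = 5 - \left(-16 - D\right) = 5 + \left(16 + D\right) = 21 + D$)
$m = -2484986$ ($m = -1223317 - 1261669 = -2484986$)
$m - q^{2}{\left(44,u \right)} = -2484986 - \left(21 + 44\right)^{2} = -2484986 - 65^{2} = -2484986 - 4225 = -2489211$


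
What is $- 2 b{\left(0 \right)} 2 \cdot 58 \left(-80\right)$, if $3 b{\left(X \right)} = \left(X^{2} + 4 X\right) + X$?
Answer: $0$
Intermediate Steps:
$b{\left(X \right)} = \frac{X^{2}}{3} + \frac{5 X}{3}$ ($b{\left(X \right)} = \frac{\left(X^{2} + 4 X\right) + X}{3} = \frac{X^{2} + 5 X}{3} = \frac{X^{2}}{3} + \frac{5 X}{3}$)
$- 2 b{\left(0 \right)} 2 \cdot 58 \left(-80\right) = - 2 \cdot \frac{1}{3} \cdot 0 \left(5 + 0\right) 2 \cdot 58 \left(-80\right) = - 2 \cdot \frac{1}{3} \cdot 0 \cdot 5 \cdot 2 \cdot 58 \left(-80\right) = \left(-2\right) 0 \cdot 2 \cdot 58 \left(-80\right) = 0 \cdot 2 \cdot 58 \left(-80\right) = 0 \cdot 58 \left(-80\right) = 0 \left(-80\right) = 0$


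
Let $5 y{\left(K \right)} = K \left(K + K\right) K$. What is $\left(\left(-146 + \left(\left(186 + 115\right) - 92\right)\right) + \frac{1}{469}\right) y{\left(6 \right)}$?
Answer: $\frac{12764736}{2345} \approx 5443.4$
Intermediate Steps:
$y{\left(K \right)} = \frac{2 K^{3}}{5}$ ($y{\left(K \right)} = \frac{K \left(K + K\right) K}{5} = \frac{K 2 K K}{5} = \frac{2 K^{2} K}{5} = \frac{2 K^{3}}{5}$)
$\left(\left(-146 + \left(\left(186 + 115\right) - 92\right)\right) + \frac{1}{469}\right) y{\left(6 \right)} = \left(\left(-146 + \left(\left(186 + 115\right) - 92\right)\right) + \frac{1}{469}\right) \frac{2 \cdot 6^{3}}{5} = \left(\left(-146 + \left(301 - 92\right)\right) + \frac{1}{469}\right) \frac{2}{5} \cdot 216 = \left(\left(-146 + 209\right) + \frac{1}{469}\right) \frac{432}{5} = \left(63 + \frac{1}{469}\right) \frac{432}{5} = \frac{29548}{469} \cdot \frac{432}{5} = \frac{12764736}{2345}$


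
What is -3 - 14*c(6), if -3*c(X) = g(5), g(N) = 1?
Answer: 5/3 ≈ 1.6667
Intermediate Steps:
c(X) = -⅓ (c(X) = -⅓*1 = -⅓)
-3 - 14*c(6) = -3 - 14*(-⅓) = -3 + 14/3 = 5/3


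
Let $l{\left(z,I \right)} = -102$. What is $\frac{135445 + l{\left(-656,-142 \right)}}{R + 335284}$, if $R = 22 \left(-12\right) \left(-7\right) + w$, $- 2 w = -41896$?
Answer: $\frac{135343}{358080} \approx 0.37797$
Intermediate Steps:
$w = 20948$ ($w = \left(- \frac{1}{2}\right) \left(-41896\right) = 20948$)
$R = 22796$ ($R = 22 \left(-12\right) \left(-7\right) + 20948 = \left(-264\right) \left(-7\right) + 20948 = 1848 + 20948 = 22796$)
$\frac{135445 + l{\left(-656,-142 \right)}}{R + 335284} = \frac{135445 - 102}{22796 + 335284} = \frac{135343}{358080}$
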